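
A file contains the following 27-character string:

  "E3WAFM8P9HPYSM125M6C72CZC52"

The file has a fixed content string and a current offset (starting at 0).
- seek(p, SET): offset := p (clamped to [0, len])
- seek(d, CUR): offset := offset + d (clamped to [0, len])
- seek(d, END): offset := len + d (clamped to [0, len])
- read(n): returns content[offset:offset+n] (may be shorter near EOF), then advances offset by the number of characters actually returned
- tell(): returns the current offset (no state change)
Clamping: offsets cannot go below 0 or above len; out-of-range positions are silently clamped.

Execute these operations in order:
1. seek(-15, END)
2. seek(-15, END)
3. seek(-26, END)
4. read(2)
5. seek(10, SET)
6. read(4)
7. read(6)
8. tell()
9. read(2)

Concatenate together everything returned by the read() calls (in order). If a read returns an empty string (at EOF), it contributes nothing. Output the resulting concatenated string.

After 1 (seek(-15, END)): offset=12
After 2 (seek(-15, END)): offset=12
After 3 (seek(-26, END)): offset=1
After 4 (read(2)): returned '3W', offset=3
After 5 (seek(10, SET)): offset=10
After 6 (read(4)): returned 'PYSM', offset=14
After 7 (read(6)): returned '125M6C', offset=20
After 8 (tell()): offset=20
After 9 (read(2)): returned '72', offset=22

Answer: 3WPYSM125M6C72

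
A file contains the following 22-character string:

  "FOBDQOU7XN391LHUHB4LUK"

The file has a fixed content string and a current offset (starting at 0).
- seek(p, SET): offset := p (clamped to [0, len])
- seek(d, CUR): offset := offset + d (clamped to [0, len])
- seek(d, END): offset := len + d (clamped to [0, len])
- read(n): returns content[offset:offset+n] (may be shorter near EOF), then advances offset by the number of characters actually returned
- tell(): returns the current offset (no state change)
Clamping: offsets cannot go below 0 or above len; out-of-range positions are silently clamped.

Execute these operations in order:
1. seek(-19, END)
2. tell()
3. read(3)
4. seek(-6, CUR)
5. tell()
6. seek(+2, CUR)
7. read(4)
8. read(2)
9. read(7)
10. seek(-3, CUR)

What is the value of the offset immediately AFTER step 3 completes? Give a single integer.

Answer: 6

Derivation:
After 1 (seek(-19, END)): offset=3
After 2 (tell()): offset=3
After 3 (read(3)): returned 'DQO', offset=6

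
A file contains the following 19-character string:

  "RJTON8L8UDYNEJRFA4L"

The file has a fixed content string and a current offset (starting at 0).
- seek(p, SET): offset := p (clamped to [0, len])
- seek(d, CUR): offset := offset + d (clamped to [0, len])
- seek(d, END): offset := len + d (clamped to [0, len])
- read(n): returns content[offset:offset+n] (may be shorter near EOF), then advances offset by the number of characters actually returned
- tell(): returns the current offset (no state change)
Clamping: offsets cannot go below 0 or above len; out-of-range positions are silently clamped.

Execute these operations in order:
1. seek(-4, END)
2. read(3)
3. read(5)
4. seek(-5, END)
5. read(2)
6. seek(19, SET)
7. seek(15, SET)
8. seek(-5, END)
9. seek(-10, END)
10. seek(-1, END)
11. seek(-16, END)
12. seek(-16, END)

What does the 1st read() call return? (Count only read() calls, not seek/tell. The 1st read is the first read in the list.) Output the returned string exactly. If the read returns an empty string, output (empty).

After 1 (seek(-4, END)): offset=15
After 2 (read(3)): returned 'FA4', offset=18
After 3 (read(5)): returned 'L', offset=19
After 4 (seek(-5, END)): offset=14
After 5 (read(2)): returned 'RF', offset=16
After 6 (seek(19, SET)): offset=19
After 7 (seek(15, SET)): offset=15
After 8 (seek(-5, END)): offset=14
After 9 (seek(-10, END)): offset=9
After 10 (seek(-1, END)): offset=18
After 11 (seek(-16, END)): offset=3
After 12 (seek(-16, END)): offset=3

Answer: FA4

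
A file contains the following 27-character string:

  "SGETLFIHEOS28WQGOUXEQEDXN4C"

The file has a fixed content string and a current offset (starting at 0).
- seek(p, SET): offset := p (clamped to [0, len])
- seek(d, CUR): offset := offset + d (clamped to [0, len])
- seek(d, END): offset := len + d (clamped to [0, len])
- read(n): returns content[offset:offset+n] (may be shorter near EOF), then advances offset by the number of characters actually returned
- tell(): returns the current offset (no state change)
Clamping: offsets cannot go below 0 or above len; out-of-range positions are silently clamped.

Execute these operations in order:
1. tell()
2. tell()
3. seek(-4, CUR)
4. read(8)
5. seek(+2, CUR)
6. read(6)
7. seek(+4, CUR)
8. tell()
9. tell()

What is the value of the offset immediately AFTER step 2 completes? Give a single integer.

Answer: 0

Derivation:
After 1 (tell()): offset=0
After 2 (tell()): offset=0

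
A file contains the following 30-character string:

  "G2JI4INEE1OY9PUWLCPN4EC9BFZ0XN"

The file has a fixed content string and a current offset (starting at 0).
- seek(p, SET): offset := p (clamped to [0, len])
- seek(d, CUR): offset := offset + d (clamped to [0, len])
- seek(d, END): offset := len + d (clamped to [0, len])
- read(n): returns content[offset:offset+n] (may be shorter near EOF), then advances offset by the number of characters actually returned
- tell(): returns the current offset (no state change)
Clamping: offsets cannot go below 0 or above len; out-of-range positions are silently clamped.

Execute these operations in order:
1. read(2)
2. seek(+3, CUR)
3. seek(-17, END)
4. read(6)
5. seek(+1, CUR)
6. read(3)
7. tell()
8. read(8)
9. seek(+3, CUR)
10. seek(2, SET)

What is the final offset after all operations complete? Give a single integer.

Answer: 2

Derivation:
After 1 (read(2)): returned 'G2', offset=2
After 2 (seek(+3, CUR)): offset=5
After 3 (seek(-17, END)): offset=13
After 4 (read(6)): returned 'PUWLCP', offset=19
After 5 (seek(+1, CUR)): offset=20
After 6 (read(3)): returned '4EC', offset=23
After 7 (tell()): offset=23
After 8 (read(8)): returned '9BFZ0XN', offset=30
After 9 (seek(+3, CUR)): offset=30
After 10 (seek(2, SET)): offset=2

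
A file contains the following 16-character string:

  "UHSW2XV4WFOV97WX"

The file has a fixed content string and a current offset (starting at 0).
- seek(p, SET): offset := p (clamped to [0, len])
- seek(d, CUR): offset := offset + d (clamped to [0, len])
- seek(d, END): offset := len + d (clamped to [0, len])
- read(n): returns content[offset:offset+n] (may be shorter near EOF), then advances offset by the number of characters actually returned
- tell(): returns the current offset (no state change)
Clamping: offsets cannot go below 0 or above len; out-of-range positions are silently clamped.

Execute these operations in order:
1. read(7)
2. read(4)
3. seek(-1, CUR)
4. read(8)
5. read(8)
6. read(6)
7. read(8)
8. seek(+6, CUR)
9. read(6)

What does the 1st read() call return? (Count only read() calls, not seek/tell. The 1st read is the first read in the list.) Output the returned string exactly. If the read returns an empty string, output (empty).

After 1 (read(7)): returned 'UHSW2XV', offset=7
After 2 (read(4)): returned '4WFO', offset=11
After 3 (seek(-1, CUR)): offset=10
After 4 (read(8)): returned 'OV97WX', offset=16
After 5 (read(8)): returned '', offset=16
After 6 (read(6)): returned '', offset=16
After 7 (read(8)): returned '', offset=16
After 8 (seek(+6, CUR)): offset=16
After 9 (read(6)): returned '', offset=16

Answer: UHSW2XV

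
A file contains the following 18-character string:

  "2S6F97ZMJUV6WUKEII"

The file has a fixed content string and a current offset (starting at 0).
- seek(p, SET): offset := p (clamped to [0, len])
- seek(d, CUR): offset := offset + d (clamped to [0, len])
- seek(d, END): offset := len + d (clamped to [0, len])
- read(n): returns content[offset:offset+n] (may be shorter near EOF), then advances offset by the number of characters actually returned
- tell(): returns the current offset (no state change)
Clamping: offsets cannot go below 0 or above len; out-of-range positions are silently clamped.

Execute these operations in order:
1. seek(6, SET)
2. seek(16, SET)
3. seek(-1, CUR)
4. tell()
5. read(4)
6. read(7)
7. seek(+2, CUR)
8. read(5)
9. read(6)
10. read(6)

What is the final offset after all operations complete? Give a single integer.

After 1 (seek(6, SET)): offset=6
After 2 (seek(16, SET)): offset=16
After 3 (seek(-1, CUR)): offset=15
After 4 (tell()): offset=15
After 5 (read(4)): returned 'EII', offset=18
After 6 (read(7)): returned '', offset=18
After 7 (seek(+2, CUR)): offset=18
After 8 (read(5)): returned '', offset=18
After 9 (read(6)): returned '', offset=18
After 10 (read(6)): returned '', offset=18

Answer: 18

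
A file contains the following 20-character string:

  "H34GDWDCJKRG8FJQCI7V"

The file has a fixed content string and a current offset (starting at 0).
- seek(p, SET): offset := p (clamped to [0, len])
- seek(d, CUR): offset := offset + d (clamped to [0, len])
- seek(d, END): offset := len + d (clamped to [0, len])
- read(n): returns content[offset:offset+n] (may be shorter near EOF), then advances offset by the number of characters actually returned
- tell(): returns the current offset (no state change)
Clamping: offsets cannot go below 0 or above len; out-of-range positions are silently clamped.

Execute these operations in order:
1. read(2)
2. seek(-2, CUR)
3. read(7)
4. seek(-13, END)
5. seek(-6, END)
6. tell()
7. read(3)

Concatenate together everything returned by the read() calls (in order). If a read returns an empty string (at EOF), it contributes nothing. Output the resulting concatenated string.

Answer: H3H34GDWDJQC

Derivation:
After 1 (read(2)): returned 'H3', offset=2
After 2 (seek(-2, CUR)): offset=0
After 3 (read(7)): returned 'H34GDWD', offset=7
After 4 (seek(-13, END)): offset=7
After 5 (seek(-6, END)): offset=14
After 6 (tell()): offset=14
After 7 (read(3)): returned 'JQC', offset=17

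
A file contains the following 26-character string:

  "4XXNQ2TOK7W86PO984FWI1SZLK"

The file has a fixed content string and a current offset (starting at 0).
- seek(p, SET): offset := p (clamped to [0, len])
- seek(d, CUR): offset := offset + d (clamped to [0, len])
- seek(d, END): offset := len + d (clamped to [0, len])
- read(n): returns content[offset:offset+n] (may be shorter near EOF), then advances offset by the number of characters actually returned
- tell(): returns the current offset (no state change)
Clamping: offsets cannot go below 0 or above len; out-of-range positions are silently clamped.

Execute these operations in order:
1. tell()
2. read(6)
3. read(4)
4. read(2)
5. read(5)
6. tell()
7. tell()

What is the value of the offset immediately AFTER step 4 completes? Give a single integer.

After 1 (tell()): offset=0
After 2 (read(6)): returned '4XXNQ2', offset=6
After 3 (read(4)): returned 'TOK7', offset=10
After 4 (read(2)): returned 'W8', offset=12

Answer: 12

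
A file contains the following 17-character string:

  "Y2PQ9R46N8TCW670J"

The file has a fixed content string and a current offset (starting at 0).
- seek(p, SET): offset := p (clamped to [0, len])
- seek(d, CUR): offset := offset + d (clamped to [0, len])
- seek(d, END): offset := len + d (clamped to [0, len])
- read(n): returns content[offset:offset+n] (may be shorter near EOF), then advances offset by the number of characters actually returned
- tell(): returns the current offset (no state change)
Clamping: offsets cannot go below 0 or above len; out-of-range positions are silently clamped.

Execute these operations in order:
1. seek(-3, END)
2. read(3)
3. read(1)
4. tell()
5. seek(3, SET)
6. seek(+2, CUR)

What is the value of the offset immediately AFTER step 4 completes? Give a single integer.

Answer: 17

Derivation:
After 1 (seek(-3, END)): offset=14
After 2 (read(3)): returned '70J', offset=17
After 3 (read(1)): returned '', offset=17
After 4 (tell()): offset=17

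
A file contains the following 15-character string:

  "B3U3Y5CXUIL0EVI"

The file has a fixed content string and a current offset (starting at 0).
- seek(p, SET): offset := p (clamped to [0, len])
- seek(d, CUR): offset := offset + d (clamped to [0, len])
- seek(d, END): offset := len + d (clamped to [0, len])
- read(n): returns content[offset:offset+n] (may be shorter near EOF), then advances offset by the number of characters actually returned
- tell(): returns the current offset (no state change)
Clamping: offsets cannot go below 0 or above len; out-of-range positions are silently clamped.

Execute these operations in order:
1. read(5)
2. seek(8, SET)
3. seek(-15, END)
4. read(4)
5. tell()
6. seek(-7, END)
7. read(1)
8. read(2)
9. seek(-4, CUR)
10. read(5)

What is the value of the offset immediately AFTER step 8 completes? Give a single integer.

Answer: 11

Derivation:
After 1 (read(5)): returned 'B3U3Y', offset=5
After 2 (seek(8, SET)): offset=8
After 3 (seek(-15, END)): offset=0
After 4 (read(4)): returned 'B3U3', offset=4
After 5 (tell()): offset=4
After 6 (seek(-7, END)): offset=8
After 7 (read(1)): returned 'U', offset=9
After 8 (read(2)): returned 'IL', offset=11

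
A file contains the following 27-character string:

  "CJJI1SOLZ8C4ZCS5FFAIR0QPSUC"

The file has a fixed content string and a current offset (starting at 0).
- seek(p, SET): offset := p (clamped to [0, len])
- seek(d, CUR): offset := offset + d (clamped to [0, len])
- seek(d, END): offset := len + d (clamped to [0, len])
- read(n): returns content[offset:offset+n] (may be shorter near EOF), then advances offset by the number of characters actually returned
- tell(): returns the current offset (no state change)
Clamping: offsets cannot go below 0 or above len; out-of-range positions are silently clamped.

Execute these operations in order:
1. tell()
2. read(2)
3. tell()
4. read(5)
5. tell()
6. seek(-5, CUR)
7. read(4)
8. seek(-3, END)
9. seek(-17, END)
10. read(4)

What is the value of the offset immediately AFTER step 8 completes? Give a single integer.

After 1 (tell()): offset=0
After 2 (read(2)): returned 'CJ', offset=2
After 3 (tell()): offset=2
After 4 (read(5)): returned 'JI1SO', offset=7
After 5 (tell()): offset=7
After 6 (seek(-5, CUR)): offset=2
After 7 (read(4)): returned 'JI1S', offset=6
After 8 (seek(-3, END)): offset=24

Answer: 24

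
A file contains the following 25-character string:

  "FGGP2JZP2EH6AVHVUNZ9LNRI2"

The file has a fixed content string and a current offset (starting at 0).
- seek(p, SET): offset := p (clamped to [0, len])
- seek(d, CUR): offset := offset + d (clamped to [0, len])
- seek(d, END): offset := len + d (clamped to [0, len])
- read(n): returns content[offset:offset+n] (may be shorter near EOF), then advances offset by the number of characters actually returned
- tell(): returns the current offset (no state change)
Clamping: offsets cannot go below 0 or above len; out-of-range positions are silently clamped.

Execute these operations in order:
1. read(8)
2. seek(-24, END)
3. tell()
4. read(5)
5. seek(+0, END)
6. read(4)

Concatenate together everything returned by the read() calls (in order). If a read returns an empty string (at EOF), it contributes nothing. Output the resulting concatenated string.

Answer: FGGP2JZPGGP2J

Derivation:
After 1 (read(8)): returned 'FGGP2JZP', offset=8
After 2 (seek(-24, END)): offset=1
After 3 (tell()): offset=1
After 4 (read(5)): returned 'GGP2J', offset=6
After 5 (seek(+0, END)): offset=25
After 6 (read(4)): returned '', offset=25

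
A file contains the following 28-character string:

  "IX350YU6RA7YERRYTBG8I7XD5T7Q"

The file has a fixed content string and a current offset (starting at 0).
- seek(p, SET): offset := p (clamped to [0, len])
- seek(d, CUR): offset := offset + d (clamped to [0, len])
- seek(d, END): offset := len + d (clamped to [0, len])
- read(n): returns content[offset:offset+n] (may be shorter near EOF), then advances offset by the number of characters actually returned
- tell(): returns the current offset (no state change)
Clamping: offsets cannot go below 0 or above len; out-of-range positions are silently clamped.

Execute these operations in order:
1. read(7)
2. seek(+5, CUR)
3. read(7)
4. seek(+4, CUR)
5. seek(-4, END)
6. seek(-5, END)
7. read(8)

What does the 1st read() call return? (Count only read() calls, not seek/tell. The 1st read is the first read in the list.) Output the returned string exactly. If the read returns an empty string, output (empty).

After 1 (read(7)): returned 'IX350YU', offset=7
After 2 (seek(+5, CUR)): offset=12
After 3 (read(7)): returned 'ERRYTBG', offset=19
After 4 (seek(+4, CUR)): offset=23
After 5 (seek(-4, END)): offset=24
After 6 (seek(-5, END)): offset=23
After 7 (read(8)): returned 'D5T7Q', offset=28

Answer: IX350YU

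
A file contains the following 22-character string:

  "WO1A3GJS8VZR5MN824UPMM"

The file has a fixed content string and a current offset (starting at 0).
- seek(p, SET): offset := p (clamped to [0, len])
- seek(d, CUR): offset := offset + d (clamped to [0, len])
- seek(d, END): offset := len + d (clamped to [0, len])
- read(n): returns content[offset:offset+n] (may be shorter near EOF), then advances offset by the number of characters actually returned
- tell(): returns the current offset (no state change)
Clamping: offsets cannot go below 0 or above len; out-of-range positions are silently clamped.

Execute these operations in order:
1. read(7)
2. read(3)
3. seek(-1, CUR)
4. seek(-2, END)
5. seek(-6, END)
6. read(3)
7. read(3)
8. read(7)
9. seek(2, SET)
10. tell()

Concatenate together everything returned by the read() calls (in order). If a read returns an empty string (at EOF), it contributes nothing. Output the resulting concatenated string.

After 1 (read(7)): returned 'WO1A3GJ', offset=7
After 2 (read(3)): returned 'S8V', offset=10
After 3 (seek(-1, CUR)): offset=9
After 4 (seek(-2, END)): offset=20
After 5 (seek(-6, END)): offset=16
After 6 (read(3)): returned '24U', offset=19
After 7 (read(3)): returned 'PMM', offset=22
After 8 (read(7)): returned '', offset=22
After 9 (seek(2, SET)): offset=2
After 10 (tell()): offset=2

Answer: WO1A3GJS8V24UPMM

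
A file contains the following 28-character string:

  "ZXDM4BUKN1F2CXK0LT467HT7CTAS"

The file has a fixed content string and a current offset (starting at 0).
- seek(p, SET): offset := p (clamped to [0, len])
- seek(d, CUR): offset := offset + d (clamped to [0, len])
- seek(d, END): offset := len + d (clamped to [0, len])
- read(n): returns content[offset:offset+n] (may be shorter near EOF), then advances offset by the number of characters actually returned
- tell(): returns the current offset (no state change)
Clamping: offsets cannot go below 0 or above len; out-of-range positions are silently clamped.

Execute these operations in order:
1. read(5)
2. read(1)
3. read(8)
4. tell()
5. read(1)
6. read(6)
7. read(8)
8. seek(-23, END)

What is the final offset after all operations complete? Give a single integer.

After 1 (read(5)): returned 'ZXDM4', offset=5
After 2 (read(1)): returned 'B', offset=6
After 3 (read(8)): returned 'UKN1F2CX', offset=14
After 4 (tell()): offset=14
After 5 (read(1)): returned 'K', offset=15
After 6 (read(6)): returned '0LT467', offset=21
After 7 (read(8)): returned 'HT7CTAS', offset=28
After 8 (seek(-23, END)): offset=5

Answer: 5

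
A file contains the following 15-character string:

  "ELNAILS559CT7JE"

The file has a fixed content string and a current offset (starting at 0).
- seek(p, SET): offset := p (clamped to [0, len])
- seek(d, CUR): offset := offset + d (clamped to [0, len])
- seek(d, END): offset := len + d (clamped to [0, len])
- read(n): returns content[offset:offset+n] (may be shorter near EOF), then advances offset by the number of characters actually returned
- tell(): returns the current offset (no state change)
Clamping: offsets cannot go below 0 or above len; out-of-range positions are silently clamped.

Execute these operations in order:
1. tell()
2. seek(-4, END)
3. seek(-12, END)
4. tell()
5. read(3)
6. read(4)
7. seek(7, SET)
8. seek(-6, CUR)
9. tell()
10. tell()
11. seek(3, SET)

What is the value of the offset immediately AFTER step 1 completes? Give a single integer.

Answer: 0

Derivation:
After 1 (tell()): offset=0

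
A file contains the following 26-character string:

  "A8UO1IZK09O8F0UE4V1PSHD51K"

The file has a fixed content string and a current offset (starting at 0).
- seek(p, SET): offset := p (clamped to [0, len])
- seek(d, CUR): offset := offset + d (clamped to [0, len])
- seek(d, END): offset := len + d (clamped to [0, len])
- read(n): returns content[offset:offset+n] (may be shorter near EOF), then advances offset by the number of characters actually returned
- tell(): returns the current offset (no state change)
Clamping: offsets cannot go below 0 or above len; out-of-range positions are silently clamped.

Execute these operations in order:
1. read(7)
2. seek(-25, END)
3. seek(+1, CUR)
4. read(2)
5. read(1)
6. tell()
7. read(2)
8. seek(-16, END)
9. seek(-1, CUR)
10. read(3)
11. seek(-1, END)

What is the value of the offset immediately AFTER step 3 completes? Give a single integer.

After 1 (read(7)): returned 'A8UO1IZ', offset=7
After 2 (seek(-25, END)): offset=1
After 3 (seek(+1, CUR)): offset=2

Answer: 2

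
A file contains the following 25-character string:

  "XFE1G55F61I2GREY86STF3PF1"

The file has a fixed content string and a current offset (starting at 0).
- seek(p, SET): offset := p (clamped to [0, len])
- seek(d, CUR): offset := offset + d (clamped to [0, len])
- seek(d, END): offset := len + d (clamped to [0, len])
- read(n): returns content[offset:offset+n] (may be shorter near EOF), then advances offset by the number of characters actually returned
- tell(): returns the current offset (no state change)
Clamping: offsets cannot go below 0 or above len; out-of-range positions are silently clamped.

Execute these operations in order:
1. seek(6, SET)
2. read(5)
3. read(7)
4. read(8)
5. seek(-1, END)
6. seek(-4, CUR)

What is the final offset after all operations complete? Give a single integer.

Answer: 20

Derivation:
After 1 (seek(6, SET)): offset=6
After 2 (read(5)): returned '5F61I', offset=11
After 3 (read(7)): returned '2GREY86', offset=18
After 4 (read(8)): returned 'STF3PF1', offset=25
After 5 (seek(-1, END)): offset=24
After 6 (seek(-4, CUR)): offset=20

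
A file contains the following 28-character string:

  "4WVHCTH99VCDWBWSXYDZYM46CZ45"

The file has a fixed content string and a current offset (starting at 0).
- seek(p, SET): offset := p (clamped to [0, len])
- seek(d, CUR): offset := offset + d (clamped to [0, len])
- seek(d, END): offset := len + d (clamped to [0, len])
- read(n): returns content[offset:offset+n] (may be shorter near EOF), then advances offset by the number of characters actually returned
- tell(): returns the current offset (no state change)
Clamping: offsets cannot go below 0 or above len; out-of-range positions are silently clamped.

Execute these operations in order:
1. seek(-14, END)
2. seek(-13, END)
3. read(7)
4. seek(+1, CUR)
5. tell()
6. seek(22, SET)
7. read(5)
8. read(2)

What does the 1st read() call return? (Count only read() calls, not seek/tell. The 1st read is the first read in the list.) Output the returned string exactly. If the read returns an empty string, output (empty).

Answer: SXYDZYM

Derivation:
After 1 (seek(-14, END)): offset=14
After 2 (seek(-13, END)): offset=15
After 3 (read(7)): returned 'SXYDZYM', offset=22
After 4 (seek(+1, CUR)): offset=23
After 5 (tell()): offset=23
After 6 (seek(22, SET)): offset=22
After 7 (read(5)): returned '46CZ4', offset=27
After 8 (read(2)): returned '5', offset=28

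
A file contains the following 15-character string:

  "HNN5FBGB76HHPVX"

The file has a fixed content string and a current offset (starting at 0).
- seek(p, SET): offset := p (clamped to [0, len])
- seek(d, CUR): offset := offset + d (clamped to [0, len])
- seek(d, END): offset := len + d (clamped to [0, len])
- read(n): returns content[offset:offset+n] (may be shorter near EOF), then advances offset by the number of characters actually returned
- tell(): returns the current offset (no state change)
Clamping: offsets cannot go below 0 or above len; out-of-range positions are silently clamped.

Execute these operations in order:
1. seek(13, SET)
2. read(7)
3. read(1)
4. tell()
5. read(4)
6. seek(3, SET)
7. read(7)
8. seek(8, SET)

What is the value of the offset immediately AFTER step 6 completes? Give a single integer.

After 1 (seek(13, SET)): offset=13
After 2 (read(7)): returned 'VX', offset=15
After 3 (read(1)): returned '', offset=15
After 4 (tell()): offset=15
After 5 (read(4)): returned '', offset=15
After 6 (seek(3, SET)): offset=3

Answer: 3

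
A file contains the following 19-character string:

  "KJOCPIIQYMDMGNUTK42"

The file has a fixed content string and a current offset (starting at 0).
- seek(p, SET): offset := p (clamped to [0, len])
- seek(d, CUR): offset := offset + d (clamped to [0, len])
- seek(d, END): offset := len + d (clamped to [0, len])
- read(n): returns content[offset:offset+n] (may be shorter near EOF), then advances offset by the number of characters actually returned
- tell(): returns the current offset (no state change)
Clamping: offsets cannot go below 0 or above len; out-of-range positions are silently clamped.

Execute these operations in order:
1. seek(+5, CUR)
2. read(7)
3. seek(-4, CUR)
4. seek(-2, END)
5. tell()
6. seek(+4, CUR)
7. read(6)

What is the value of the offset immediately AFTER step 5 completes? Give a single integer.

Answer: 17

Derivation:
After 1 (seek(+5, CUR)): offset=5
After 2 (read(7)): returned 'IIQYMDM', offset=12
After 3 (seek(-4, CUR)): offset=8
After 4 (seek(-2, END)): offset=17
After 5 (tell()): offset=17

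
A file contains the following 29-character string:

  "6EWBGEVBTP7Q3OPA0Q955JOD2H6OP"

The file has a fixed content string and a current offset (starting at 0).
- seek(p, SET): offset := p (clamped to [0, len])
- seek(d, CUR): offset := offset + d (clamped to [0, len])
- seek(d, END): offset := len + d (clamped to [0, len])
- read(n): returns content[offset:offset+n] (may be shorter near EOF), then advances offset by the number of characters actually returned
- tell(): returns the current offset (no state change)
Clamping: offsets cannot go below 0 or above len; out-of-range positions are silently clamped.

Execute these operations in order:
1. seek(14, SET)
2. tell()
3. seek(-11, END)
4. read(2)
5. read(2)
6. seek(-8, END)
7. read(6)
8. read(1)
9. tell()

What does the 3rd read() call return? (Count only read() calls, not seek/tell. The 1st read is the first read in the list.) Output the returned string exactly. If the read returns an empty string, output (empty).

After 1 (seek(14, SET)): offset=14
After 2 (tell()): offset=14
After 3 (seek(-11, END)): offset=18
After 4 (read(2)): returned '95', offset=20
After 5 (read(2)): returned '5J', offset=22
After 6 (seek(-8, END)): offset=21
After 7 (read(6)): returned 'JOD2H6', offset=27
After 8 (read(1)): returned 'O', offset=28
After 9 (tell()): offset=28

Answer: JOD2H6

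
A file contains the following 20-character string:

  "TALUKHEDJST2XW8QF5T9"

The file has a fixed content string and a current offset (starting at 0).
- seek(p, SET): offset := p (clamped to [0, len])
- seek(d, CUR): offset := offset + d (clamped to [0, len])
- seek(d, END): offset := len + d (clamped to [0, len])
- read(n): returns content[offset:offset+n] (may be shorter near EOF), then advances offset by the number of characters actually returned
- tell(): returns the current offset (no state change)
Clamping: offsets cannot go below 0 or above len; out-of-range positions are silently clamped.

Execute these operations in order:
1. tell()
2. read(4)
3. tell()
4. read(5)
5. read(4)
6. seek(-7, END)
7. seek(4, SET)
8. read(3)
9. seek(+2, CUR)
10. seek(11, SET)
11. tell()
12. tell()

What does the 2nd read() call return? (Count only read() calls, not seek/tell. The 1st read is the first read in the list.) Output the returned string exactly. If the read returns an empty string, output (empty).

Answer: KHEDJ

Derivation:
After 1 (tell()): offset=0
After 2 (read(4)): returned 'TALU', offset=4
After 3 (tell()): offset=4
After 4 (read(5)): returned 'KHEDJ', offset=9
After 5 (read(4)): returned 'ST2X', offset=13
After 6 (seek(-7, END)): offset=13
After 7 (seek(4, SET)): offset=4
After 8 (read(3)): returned 'KHE', offset=7
After 9 (seek(+2, CUR)): offset=9
After 10 (seek(11, SET)): offset=11
After 11 (tell()): offset=11
After 12 (tell()): offset=11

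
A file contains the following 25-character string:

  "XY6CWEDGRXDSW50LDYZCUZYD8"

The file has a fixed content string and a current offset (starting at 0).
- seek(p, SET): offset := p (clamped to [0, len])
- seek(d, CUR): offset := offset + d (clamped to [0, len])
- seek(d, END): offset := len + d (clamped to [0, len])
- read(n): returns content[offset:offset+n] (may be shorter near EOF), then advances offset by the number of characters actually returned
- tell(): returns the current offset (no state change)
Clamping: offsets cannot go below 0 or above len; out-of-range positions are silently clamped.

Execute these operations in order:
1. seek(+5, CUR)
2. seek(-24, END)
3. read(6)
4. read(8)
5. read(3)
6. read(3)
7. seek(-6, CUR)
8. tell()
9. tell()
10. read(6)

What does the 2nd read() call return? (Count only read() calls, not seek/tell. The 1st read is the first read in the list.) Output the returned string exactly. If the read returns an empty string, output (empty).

Answer: GRXDSW50

Derivation:
After 1 (seek(+5, CUR)): offset=5
After 2 (seek(-24, END)): offset=1
After 3 (read(6)): returned 'Y6CWED', offset=7
After 4 (read(8)): returned 'GRXDSW50', offset=15
After 5 (read(3)): returned 'LDY', offset=18
After 6 (read(3)): returned 'ZCU', offset=21
After 7 (seek(-6, CUR)): offset=15
After 8 (tell()): offset=15
After 9 (tell()): offset=15
After 10 (read(6)): returned 'LDYZCU', offset=21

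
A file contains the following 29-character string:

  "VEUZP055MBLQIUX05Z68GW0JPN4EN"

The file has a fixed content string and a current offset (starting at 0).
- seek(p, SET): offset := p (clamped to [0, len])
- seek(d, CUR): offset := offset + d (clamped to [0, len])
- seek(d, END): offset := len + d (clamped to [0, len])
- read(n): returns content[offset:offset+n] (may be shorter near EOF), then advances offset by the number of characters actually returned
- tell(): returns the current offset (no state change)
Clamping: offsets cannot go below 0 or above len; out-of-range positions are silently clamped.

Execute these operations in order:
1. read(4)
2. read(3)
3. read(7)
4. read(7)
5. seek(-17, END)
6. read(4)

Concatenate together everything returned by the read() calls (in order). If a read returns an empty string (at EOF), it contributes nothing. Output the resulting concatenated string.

After 1 (read(4)): returned 'VEUZ', offset=4
After 2 (read(3)): returned 'P05', offset=7
After 3 (read(7)): returned '5MBLQIU', offset=14
After 4 (read(7)): returned 'X05Z68G', offset=21
After 5 (seek(-17, END)): offset=12
After 6 (read(4)): returned 'IUX0', offset=16

Answer: VEUZP055MBLQIUX05Z68GIUX0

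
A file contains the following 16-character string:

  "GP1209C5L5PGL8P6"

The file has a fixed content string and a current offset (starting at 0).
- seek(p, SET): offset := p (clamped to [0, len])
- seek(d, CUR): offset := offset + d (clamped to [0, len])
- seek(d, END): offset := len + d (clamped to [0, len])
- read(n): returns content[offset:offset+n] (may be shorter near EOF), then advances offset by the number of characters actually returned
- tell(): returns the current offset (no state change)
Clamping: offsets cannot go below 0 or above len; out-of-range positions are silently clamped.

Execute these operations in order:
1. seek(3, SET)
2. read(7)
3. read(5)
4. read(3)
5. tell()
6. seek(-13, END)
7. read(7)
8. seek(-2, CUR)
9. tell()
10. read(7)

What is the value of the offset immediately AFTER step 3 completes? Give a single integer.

After 1 (seek(3, SET)): offset=3
After 2 (read(7)): returned '209C5L5', offset=10
After 3 (read(5)): returned 'PGL8P', offset=15

Answer: 15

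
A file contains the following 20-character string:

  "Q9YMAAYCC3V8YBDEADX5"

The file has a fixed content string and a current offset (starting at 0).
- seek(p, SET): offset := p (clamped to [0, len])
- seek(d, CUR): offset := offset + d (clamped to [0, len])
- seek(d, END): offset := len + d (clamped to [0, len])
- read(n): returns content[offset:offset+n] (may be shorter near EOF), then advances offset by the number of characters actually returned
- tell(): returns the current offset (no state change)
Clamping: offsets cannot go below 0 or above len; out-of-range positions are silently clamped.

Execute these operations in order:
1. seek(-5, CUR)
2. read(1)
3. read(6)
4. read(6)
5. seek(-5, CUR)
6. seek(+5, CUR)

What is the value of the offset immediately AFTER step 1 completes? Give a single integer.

Answer: 0

Derivation:
After 1 (seek(-5, CUR)): offset=0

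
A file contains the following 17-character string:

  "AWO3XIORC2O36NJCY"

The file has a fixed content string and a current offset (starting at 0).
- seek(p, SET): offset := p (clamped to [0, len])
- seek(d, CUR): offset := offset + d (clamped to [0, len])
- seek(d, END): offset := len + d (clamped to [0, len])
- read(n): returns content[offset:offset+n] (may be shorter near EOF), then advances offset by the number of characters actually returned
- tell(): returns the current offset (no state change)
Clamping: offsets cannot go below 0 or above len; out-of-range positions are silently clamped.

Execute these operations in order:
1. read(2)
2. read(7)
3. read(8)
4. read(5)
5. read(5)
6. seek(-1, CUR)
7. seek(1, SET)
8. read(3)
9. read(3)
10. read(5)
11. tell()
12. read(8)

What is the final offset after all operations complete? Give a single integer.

Answer: 17

Derivation:
After 1 (read(2)): returned 'AW', offset=2
After 2 (read(7)): returned 'O3XIORC', offset=9
After 3 (read(8)): returned '2O36NJCY', offset=17
After 4 (read(5)): returned '', offset=17
After 5 (read(5)): returned '', offset=17
After 6 (seek(-1, CUR)): offset=16
After 7 (seek(1, SET)): offset=1
After 8 (read(3)): returned 'WO3', offset=4
After 9 (read(3)): returned 'XIO', offset=7
After 10 (read(5)): returned 'RC2O3', offset=12
After 11 (tell()): offset=12
After 12 (read(8)): returned '6NJCY', offset=17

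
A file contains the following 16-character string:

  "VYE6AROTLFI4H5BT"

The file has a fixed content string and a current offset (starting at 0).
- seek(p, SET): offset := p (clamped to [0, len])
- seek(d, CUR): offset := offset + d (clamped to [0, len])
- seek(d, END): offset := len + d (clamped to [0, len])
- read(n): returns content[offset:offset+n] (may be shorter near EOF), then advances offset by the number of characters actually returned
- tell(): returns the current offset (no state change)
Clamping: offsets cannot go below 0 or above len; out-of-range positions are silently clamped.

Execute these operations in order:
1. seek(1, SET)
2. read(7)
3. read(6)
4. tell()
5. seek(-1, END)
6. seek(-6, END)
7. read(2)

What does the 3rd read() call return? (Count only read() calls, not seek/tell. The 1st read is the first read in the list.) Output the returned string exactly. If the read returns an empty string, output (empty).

Answer: I4

Derivation:
After 1 (seek(1, SET)): offset=1
After 2 (read(7)): returned 'YE6AROT', offset=8
After 3 (read(6)): returned 'LFI4H5', offset=14
After 4 (tell()): offset=14
After 5 (seek(-1, END)): offset=15
After 6 (seek(-6, END)): offset=10
After 7 (read(2)): returned 'I4', offset=12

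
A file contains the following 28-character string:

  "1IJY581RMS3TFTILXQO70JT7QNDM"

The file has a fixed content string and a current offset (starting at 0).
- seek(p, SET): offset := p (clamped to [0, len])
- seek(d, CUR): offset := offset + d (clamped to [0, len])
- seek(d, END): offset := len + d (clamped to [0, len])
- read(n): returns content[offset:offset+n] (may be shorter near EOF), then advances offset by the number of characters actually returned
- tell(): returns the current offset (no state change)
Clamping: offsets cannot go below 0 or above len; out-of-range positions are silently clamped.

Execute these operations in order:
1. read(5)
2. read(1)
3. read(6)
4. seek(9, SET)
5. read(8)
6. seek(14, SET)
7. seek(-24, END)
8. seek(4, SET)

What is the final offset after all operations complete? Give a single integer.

Answer: 4

Derivation:
After 1 (read(5)): returned '1IJY5', offset=5
After 2 (read(1)): returned '8', offset=6
After 3 (read(6)): returned '1RMS3T', offset=12
After 4 (seek(9, SET)): offset=9
After 5 (read(8)): returned 'S3TFTILX', offset=17
After 6 (seek(14, SET)): offset=14
After 7 (seek(-24, END)): offset=4
After 8 (seek(4, SET)): offset=4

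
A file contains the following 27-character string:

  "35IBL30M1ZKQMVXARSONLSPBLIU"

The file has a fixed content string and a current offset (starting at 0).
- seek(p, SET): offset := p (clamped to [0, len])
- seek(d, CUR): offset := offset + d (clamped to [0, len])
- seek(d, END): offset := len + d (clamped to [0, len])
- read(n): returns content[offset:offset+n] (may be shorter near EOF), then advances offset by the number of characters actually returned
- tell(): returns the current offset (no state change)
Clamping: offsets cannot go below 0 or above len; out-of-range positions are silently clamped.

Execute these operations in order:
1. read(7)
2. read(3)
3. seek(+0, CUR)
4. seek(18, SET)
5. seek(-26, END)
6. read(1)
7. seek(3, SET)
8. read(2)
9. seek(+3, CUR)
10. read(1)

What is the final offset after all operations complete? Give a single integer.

Answer: 9

Derivation:
After 1 (read(7)): returned '35IBL30', offset=7
After 2 (read(3)): returned 'M1Z', offset=10
After 3 (seek(+0, CUR)): offset=10
After 4 (seek(18, SET)): offset=18
After 5 (seek(-26, END)): offset=1
After 6 (read(1)): returned '5', offset=2
After 7 (seek(3, SET)): offset=3
After 8 (read(2)): returned 'BL', offset=5
After 9 (seek(+3, CUR)): offset=8
After 10 (read(1)): returned '1', offset=9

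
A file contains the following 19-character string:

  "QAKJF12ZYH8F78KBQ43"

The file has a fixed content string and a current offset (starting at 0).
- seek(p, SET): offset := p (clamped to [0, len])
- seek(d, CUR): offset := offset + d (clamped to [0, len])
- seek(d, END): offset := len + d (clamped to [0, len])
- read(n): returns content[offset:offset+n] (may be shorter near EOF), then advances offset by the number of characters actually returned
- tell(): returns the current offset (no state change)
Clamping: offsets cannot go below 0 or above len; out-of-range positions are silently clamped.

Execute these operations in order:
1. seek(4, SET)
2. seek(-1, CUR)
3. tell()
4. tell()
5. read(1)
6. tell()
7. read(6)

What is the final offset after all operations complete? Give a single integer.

After 1 (seek(4, SET)): offset=4
After 2 (seek(-1, CUR)): offset=3
After 3 (tell()): offset=3
After 4 (tell()): offset=3
After 5 (read(1)): returned 'J', offset=4
After 6 (tell()): offset=4
After 7 (read(6)): returned 'F12ZYH', offset=10

Answer: 10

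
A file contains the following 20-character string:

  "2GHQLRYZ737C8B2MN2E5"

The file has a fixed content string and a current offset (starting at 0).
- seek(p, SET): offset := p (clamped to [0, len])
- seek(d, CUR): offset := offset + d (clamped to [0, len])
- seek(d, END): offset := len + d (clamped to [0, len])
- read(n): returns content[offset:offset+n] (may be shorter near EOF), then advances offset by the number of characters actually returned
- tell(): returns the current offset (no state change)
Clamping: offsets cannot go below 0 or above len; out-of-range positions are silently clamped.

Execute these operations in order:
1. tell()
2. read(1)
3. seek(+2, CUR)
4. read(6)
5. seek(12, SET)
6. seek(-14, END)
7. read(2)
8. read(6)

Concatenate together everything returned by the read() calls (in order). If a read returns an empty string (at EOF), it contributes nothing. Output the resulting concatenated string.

After 1 (tell()): offset=0
After 2 (read(1)): returned '2', offset=1
After 3 (seek(+2, CUR)): offset=3
After 4 (read(6)): returned 'QLRYZ7', offset=9
After 5 (seek(12, SET)): offset=12
After 6 (seek(-14, END)): offset=6
After 7 (read(2)): returned 'YZ', offset=8
After 8 (read(6)): returned '737C8B', offset=14

Answer: 2QLRYZ7YZ737C8B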